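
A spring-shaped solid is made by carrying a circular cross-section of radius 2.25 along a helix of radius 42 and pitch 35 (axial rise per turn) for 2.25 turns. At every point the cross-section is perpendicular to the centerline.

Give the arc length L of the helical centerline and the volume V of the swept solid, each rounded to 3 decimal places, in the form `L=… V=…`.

2πR = 2π·42 = 263.893783
per-turn = √(263.893783² + 35²) = √(69639.9287 + 1225) = √70864.9287 = 266.204674
L = 2.25 × 266.204674 = 598.960517
V = π·2.25² × L = 15.904313 × 598.960517 = 9526.055428

L=598.961 V=9526.055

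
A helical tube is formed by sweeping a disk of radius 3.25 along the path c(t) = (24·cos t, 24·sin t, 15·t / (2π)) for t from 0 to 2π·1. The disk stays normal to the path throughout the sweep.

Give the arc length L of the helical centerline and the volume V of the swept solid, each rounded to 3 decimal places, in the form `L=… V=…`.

L=151.541 V=5028.584

2πR = 2π·24 = 150.796447
per-turn = √(150.796447² + 15²) = √(22739.5685 + 225) = √22964.5685 = 151.540650
L = 1 × 151.540650 = 151.540650
V = π·3.25² × L = 33.183072 × 151.540650 = 5028.584354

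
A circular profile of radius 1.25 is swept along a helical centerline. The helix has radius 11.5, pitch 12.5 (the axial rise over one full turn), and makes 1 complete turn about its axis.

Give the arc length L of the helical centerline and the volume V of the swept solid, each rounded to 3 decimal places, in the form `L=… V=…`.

L=73.330 V=359.957

2πR = 2π·11.5 = 72.256631
per-turn = √(72.256631² + 12.5²) = √(5221.0207 + 156.25) = √5377.2707 = 73.329876
L = 1 × 73.329876 = 73.329876
V = π·1.25² × L = 4.908739 × 73.329876 = 359.957188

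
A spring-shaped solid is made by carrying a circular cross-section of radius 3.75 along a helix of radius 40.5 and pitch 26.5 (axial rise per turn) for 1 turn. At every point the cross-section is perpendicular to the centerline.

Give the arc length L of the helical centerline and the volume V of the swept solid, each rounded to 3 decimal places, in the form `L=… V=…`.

L=255.845 V=11302.891

2πR = 2π·40.5 = 254.469005
per-turn = √(254.469005² + 26.5²) = √(64754.4745 + 702.25) = √65456.7245 = 255.845118
L = 1 × 255.845118 = 255.845118
V = π·3.75² × L = 44.178647 × 255.845118 = 11302.891082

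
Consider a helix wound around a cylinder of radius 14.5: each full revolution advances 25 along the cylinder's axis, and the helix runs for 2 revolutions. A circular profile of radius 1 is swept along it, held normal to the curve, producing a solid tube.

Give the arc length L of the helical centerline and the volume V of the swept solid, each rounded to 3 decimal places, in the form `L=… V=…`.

L=188.948 V=593.598

2πR = 2π·14.5 = 91.106187
per-turn = √(91.106187² + 25²) = √(8300.3373 + 625) = √8925.3373 = 94.474003
L = 2 × 94.474003 = 188.948007
V = π·1² × L = 3.141593 × 188.948007 = 593.597670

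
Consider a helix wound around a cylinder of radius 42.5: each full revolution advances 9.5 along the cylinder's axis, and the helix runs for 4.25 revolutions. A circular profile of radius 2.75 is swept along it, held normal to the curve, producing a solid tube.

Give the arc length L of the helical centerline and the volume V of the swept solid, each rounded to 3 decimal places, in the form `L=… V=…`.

L=1135.618 V=26980.354

2πR = 2π·42.5 = 267.035376
per-turn = √(267.035376² + 9.5²) = √(71307.8918 + 90.25) = √71398.1418 = 267.204307
L = 4.25 × 267.204307 = 1135.618306
V = π·2.75² × L = 23.758294 × 1135.618306 = 26980.354081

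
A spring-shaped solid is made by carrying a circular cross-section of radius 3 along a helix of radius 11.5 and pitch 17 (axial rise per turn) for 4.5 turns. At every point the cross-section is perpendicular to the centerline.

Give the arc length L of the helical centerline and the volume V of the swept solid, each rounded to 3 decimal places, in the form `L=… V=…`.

L=334.033 V=9444.555

2πR = 2π·11.5 = 72.256631
per-turn = √(72.256631² + 17²) = √(5221.0207 + 289) = √5510.0207 = 74.229514
L = 4.5 × 74.229514 = 334.032812
V = π·3² × L = 28.274334 × 334.032812 = 9444.555265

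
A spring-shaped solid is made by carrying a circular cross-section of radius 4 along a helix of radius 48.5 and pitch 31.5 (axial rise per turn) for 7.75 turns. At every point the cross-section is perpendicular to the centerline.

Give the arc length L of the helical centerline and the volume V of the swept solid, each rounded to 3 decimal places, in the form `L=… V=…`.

L=2374.276 V=119344.138

2πR = 2π·48.5 = 304.734487
per-turn = √(304.734487² + 31.5²) = √(92863.1078 + 992.25) = √93855.3578 = 306.358218
L = 7.75 × 306.358218 = 2374.276190
V = π·4² × L = 50.265482 × 2374.276190 = 119344.138199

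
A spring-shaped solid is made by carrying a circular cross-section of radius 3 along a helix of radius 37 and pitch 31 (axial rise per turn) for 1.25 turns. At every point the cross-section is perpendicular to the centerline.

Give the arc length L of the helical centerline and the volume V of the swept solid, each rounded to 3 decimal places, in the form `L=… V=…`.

L=293.170 V=8289.173

2πR = 2π·37 = 232.477856
per-turn = √(232.477856² + 31²) = √(54045.9537 + 961) = √55006.9537 = 234.535613
L = 1.25 × 234.535613 = 293.169516
V = π·3² × L = 28.274334 × 293.169516 = 8289.172782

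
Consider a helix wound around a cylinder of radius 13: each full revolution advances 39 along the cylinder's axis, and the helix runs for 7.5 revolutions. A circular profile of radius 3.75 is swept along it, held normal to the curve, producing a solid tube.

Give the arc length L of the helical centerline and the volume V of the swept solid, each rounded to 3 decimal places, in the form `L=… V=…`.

L=678.858 V=29991.020

2πR = 2π·13 = 81.681409
per-turn = √(81.681409² + 39²) = √(6671.8526 + 1521) = √8192.8526 = 90.514378
L = 7.5 × 90.514378 = 678.857833
V = π·3.75² × L = 44.178647 × 678.857833 = 29991.020355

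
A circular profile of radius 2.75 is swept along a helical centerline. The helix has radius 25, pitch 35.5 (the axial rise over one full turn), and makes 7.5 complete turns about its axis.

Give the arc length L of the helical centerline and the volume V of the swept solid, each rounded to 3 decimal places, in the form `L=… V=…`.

2πR = 2π·25 = 157.079633
per-turn = √(157.079633² + 35.5²) = √(24674.0110 + 1260.25) = √25934.2610 = 161.041178
L = 7.5 × 161.041178 = 1207.808835
V = π·2.75² × L = 23.758294 × 1207.808835 = 28695.477928

L=1207.809 V=28695.478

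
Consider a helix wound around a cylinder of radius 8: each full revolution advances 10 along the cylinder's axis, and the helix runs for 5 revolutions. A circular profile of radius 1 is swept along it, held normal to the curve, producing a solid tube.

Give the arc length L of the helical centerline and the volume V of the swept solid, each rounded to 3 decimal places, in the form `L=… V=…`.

2πR = 2π·8 = 50.265482
per-turn = √(50.265482² + 10²) = √(2526.6187 + 100) = √2626.6187 = 51.250549
L = 5 × 51.250549 = 256.252743
V = π·1² × L = 3.141593 × 256.252743 = 805.041734

L=256.253 V=805.042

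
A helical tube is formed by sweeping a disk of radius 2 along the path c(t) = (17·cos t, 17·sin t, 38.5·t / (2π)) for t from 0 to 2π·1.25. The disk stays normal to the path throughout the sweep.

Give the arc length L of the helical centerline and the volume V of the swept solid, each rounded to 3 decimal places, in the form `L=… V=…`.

L=141.926 V=1783.495

2πR = 2π·17 = 106.814150
per-turn = √(106.814150² + 38.5²) = √(11409.2627 + 1482.25) = √12891.5127 = 113.540797
L = 1.25 × 113.540797 = 141.925997
V = π·2² × L = 12.566371 × 141.925997 = 1783.494676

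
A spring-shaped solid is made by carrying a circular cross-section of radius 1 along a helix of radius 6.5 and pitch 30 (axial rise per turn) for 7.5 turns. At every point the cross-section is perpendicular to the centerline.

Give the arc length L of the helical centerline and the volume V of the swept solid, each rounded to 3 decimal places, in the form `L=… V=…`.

2πR = 2π·6.5 = 40.840704
per-turn = √(40.840704² + 30²) = √(1667.9631 + 900) = √2567.9631 = 50.675074
L = 7.5 × 50.675074 = 380.063056
V = π·1² × L = 3.141593 × 380.063056 = 1194.003306

L=380.063 V=1194.003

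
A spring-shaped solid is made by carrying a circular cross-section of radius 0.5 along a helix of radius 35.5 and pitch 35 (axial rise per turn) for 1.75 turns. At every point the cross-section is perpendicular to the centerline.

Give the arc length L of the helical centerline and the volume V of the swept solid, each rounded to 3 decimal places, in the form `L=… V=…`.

2πR = 2π·35.5 = 223.053078
per-turn = √(223.053078² + 35²) = √(49752.6758 + 1225) = √50977.6758 = 225.782364
L = 1.75 × 225.782364 = 395.119137
V = π·0.5² × L = 0.785398 × 395.119137 = 310.325844

L=395.119 V=310.326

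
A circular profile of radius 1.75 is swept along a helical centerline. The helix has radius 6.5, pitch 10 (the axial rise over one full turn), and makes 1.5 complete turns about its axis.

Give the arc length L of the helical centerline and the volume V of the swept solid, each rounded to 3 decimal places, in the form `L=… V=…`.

L=63.071 V=606.812

2πR = 2π·6.5 = 40.840704
per-turn = √(40.840704² + 10²) = √(1667.9631 + 100) = √1767.9631 = 42.047154
L = 1.5 × 42.047154 = 63.070731
V = π·1.75² × L = 9.621128 × 63.070731 = 606.811542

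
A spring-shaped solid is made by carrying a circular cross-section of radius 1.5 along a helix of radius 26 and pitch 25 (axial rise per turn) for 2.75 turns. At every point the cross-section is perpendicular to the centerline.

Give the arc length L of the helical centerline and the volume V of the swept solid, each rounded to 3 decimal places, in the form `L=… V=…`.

L=454.478 V=3212.515

2πR = 2π·26 = 163.362818
per-turn = √(163.362818² + 25²) = √(26687.4103 + 625) = √27312.4103 = 165.264667
L = 2.75 × 165.264667 = 454.477835
V = π·1.5² × L = 7.068583 × 454.477835 = 3212.514515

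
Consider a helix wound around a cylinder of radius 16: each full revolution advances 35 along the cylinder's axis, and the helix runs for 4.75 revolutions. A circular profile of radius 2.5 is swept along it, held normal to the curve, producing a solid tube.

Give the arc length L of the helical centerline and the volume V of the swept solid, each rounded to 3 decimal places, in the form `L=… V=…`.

2πR = 2π·16 = 100.530965
per-turn = √(100.530965² + 35²) = √(10106.4749 + 1225) = √11331.4749 = 106.449401
L = 4.75 × 106.449401 = 505.634653
V = π·2.5² × L = 19.634954 × 505.634653 = 9928.113201

L=505.635 V=9928.113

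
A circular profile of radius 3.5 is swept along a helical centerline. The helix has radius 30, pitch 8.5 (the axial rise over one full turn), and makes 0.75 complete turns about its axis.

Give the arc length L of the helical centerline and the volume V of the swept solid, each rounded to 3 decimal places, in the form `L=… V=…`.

L=141.515 V=5446.148

2πR = 2π·30 = 188.495559
per-turn = √(188.495559² + 8.5²) = √(35530.5758 + 72.25) = √35602.8258 = 188.687111
L = 0.75 × 188.687111 = 141.515333
V = π·3.5² × L = 38.484510 × 141.515333 = 5446.148257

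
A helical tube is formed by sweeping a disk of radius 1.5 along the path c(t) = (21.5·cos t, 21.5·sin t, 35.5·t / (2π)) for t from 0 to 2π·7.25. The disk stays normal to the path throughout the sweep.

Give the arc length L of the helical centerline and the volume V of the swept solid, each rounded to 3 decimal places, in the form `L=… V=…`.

L=1012.645 V=7157.965

2πR = 2π·21.5 = 135.088484
per-turn = √(135.088484² + 35.5²) = √(18248.8985 + 1260.25) = √19509.1485 = 139.675154
L = 7.25 × 139.675154 = 1012.644864
V = π·1.5² × L = 7.068583 × 1012.644864 = 7157.964745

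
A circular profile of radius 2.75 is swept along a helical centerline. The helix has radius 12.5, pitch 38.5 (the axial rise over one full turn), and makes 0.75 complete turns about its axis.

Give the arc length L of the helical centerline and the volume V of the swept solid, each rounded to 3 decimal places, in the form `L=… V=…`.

2πR = 2π·12.5 = 78.539816
per-turn = √(78.539816² + 38.5²) = √(6168.5028 + 1482.25) = √7650.7528 = 87.468582
L = 0.75 × 87.468582 = 65.601436
V = π·2.75² × L = 23.758294 × 65.601436 = 1558.578235

L=65.601 V=1558.578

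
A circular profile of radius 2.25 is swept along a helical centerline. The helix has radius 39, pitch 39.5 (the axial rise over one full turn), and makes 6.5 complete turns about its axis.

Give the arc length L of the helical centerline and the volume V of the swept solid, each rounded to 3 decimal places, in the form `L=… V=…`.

2πR = 2π·39 = 245.044227
per-turn = √(245.044227² + 39.5²) = √(60046.6732 + 1560.25) = √61606.9232 = 248.207420
L = 6.5 × 248.207420 = 1613.348228
V = π·2.25² × L = 15.904313 × 1613.348228 = 25659.194885

L=1613.348 V=25659.195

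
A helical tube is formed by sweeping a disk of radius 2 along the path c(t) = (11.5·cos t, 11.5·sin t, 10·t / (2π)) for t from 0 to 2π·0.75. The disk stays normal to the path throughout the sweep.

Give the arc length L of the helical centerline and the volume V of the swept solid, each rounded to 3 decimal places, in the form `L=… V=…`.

L=54.709 V=687.494

2πR = 2π·11.5 = 72.256631
per-turn = √(72.256631² + 10²) = √(5221.0207 + 100) = √5321.0207 = 72.945327
L = 0.75 × 72.945327 = 54.708995
V = π·2² × L = 12.566371 × 54.708995 = 687.493510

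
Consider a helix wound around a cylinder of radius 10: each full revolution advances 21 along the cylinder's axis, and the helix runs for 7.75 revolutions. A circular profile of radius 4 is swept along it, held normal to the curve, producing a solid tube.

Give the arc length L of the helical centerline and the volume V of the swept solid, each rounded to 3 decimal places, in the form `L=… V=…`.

2πR = 2π·10 = 62.831853
per-turn = √(62.831853² + 21²) = √(3947.8418 + 441) = √4388.8418 = 66.248334
L = 7.75 × 66.248334 = 513.424589
V = π·4² × L = 50.265482 × 513.424589 = 25807.534654

L=513.425 V=25807.535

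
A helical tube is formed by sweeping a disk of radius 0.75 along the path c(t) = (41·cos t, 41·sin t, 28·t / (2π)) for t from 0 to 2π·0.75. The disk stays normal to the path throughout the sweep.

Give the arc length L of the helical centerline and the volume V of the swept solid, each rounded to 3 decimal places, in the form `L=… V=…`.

L=194.346 V=343.437

2πR = 2π·41 = 257.610598
per-turn = √(257.610598² + 28²) = √(66363.2200 + 784) = √67147.2200 = 259.127806
L = 0.75 × 259.127806 = 194.345855
V = π·0.75² × L = 1.767146 × 194.345855 = 343.437474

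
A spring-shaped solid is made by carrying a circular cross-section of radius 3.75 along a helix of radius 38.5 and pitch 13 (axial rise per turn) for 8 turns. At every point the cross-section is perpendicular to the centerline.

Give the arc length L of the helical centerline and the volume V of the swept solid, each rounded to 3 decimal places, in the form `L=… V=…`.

L=1938.014 V=85618.817

2πR = 2π·38.5 = 241.902634
per-turn = √(241.902634² + 13²) = √(58516.8845 + 169) = √58685.8845 = 242.251697
L = 8 × 242.251697 = 1938.013573
V = π·3.75² × L = 44.178647 × 1938.013573 = 85618.816907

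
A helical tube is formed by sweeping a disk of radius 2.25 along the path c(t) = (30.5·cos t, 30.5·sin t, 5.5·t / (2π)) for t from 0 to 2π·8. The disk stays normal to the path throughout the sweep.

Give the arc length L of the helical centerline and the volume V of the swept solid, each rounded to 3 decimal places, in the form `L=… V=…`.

2πR = 2π·30.5 = 191.637152
per-turn = √(191.637152² + 5.5²) = √(36724.7980 + 30.25) = √36755.0480 = 191.716061
L = 8 × 191.716061 = 1533.728487
V = π·2.25² × L = 15.904313 × 1533.728487 = 24392.897614

L=1533.728 V=24392.898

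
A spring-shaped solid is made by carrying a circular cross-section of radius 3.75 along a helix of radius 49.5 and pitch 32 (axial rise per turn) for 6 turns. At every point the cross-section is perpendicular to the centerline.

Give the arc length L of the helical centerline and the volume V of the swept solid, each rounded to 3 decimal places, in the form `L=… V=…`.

L=1875.957 V=82877.254

2πR = 2π·49.5 = 311.017673
per-turn = √(311.017673² + 32²) = √(96731.9927 + 1024) = √97755.9927 = 312.659548
L = 6 × 312.659548 = 1875.957286
V = π·3.75² × L = 44.178647 × 1875.957286 = 82877.254141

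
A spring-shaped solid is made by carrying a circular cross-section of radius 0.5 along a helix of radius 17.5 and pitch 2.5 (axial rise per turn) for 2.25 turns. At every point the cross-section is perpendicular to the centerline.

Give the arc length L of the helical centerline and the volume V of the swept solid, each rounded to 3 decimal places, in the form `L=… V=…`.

2πR = 2π·17.5 = 109.955743
per-turn = √(109.955743² + 2.5²) = √(12090.2654 + 6.25) = √12096.5154 = 109.984160
L = 2.25 × 109.984160 = 247.464359
V = π·0.5² × L = 0.785398 × 247.464359 = 194.358053

L=247.464 V=194.358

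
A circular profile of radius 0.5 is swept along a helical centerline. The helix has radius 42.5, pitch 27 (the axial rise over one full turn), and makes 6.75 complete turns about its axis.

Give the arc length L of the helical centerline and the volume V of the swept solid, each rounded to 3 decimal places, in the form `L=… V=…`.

L=1811.679 V=1422.889

2πR = 2π·42.5 = 267.035376
per-turn = √(267.035376² + 27²) = √(71307.8918 + 729) = √72036.8918 = 268.396892
L = 6.75 × 268.396892 = 1811.679023
V = π·0.5² × L = 0.785398 × 1811.679023 = 1422.889377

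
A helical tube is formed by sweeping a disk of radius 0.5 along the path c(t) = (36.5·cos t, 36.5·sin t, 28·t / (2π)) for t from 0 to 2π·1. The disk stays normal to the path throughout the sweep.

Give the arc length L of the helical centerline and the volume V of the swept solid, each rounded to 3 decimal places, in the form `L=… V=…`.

2πR = 2π·36.5 = 229.336264
per-turn = √(229.336264² + 28²) = √(52595.1219 + 784) = √53379.1219 = 231.039221
L = 1 × 231.039221 = 231.039221
V = π·0.5² × L = 0.785398 × 231.039221 = 181.457780

L=231.039 V=181.458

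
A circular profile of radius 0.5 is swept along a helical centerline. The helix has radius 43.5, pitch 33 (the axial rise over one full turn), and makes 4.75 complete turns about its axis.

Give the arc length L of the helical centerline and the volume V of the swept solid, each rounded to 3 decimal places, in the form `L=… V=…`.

2πR = 2π·43.5 = 273.318561
per-turn = √(273.318561² + 33²) = √(74703.0357 + 1089) = √75792.0357 = 275.303534
L = 4.75 × 275.303534 = 1307.691785
V = π·0.5² × L = 0.785398 × 1307.691785 = 1027.058727

L=1307.692 V=1027.059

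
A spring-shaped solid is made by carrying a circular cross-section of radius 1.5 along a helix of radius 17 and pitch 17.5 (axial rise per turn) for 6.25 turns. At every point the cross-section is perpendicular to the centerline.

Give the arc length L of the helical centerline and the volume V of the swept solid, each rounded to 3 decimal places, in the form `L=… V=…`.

L=676.489 V=4781.818

2πR = 2π·17 = 106.814150
per-turn = √(106.814150² + 17.5²) = √(11409.2627 + 306.25) = √11715.5127 = 108.238222
L = 6.25 × 108.238222 = 676.488887
V = π·1.5² × L = 7.068583 × 676.488887 = 4781.818165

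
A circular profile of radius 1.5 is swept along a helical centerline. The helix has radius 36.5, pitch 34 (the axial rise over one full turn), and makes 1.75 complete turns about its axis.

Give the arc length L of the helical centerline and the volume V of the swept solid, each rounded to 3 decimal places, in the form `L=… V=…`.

2πR = 2π·36.5 = 229.336264
per-turn = √(229.336264² + 34²) = √(52595.1219 + 1156) = √53751.1219 = 231.842882
L = 1.75 × 231.842882 = 405.725043
V = π·1.5² × L = 7.068583 × 405.725043 = 2867.901334

L=405.725 V=2867.901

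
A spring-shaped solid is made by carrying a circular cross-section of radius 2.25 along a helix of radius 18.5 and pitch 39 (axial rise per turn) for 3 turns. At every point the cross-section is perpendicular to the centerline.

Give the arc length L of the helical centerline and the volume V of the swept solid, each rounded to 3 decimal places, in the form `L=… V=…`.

L=367.821 V=5849.943

2πR = 2π·18.5 = 116.238928
per-turn = √(116.238928² + 39²) = √(13511.4884 + 1521) = √15032.4884 = 122.607049
L = 3 × 122.607049 = 367.821147
V = π·2.25² × L = 15.904313 × 367.821147 = 5849.942572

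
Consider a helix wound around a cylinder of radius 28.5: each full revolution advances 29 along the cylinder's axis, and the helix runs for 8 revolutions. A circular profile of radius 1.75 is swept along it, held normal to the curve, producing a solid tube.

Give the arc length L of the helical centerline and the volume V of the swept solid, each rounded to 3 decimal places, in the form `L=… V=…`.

2πR = 2π·28.5 = 179.070781
per-turn = √(179.070781² + 29²) = √(32066.3447 + 841) = √32907.3447 = 181.403817
L = 8 × 181.403817 = 1451.230533
V = π·1.75² × L = 9.621128 × 1451.230533 = 13962.473995

L=1451.231 V=13962.474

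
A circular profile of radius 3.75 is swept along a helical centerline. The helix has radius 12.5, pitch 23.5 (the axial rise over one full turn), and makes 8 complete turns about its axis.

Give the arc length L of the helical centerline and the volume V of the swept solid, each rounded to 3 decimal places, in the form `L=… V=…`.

2πR = 2π·12.5 = 78.539816
per-turn = √(78.539816² + 23.5²) = √(6168.5028 + 552.25) = √6720.7528 = 81.980197
L = 8 × 81.980197 = 655.841578
V = π·3.75² × L = 44.178647 × 655.841578 = 28974.193380

L=655.842 V=28974.193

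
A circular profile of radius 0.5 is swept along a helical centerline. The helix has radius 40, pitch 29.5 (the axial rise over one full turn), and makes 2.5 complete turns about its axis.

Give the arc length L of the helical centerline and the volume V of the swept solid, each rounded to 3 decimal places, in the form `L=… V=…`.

2πR = 2π·40 = 251.327412
per-turn = √(251.327412² + 29.5²) = √(63165.4682 + 870.25) = √64035.7182 = 253.052797
L = 2.5 × 253.052797 = 632.631993
V = π·0.5² × L = 0.785398 × 632.631993 = 496.868005

L=632.632 V=496.868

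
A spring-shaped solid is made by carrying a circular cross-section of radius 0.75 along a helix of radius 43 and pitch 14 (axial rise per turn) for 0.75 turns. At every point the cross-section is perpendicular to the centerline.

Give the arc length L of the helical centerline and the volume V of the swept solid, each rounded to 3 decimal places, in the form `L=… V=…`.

2πR = 2π·43 = 270.176968
per-turn = √(270.176968² + 14²) = √(72995.5942 + 196) = √73191.5942 = 270.539450
L = 0.75 × 270.539450 = 202.904588
V = π·0.75² × L = 1.767146 × 202.904588 = 358.562004

L=202.905 V=358.562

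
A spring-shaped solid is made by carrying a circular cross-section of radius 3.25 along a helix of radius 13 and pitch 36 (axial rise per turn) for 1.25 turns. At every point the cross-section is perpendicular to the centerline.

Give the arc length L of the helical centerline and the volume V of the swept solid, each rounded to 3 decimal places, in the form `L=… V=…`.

L=111.579 V=3702.519

2πR = 2π·13 = 81.681409
per-turn = √(81.681409² + 36²) = √(6671.8526 + 1296) = √7967.8526 = 89.262829
L = 1.25 × 89.262829 = 111.578536
V = π·3.25² × L = 33.183072 × 111.578536 = 3702.518632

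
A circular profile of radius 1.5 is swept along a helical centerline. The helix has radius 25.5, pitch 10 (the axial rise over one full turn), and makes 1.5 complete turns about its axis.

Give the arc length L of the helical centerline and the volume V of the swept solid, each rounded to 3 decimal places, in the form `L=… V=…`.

2πR = 2π·25.5 = 160.221225
per-turn = √(160.221225² + 10²) = √(25670.8410 + 100) = √25770.8410 = 160.532991
L = 1.5 × 160.532991 = 240.799486
V = π·1.5² × L = 7.068583 × 240.799486 = 1702.111265

L=240.799 V=1702.111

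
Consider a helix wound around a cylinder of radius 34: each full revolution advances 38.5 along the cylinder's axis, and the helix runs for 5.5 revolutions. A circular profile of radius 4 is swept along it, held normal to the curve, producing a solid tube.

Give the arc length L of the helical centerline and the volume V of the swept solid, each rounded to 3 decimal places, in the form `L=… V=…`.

2πR = 2π·34 = 213.628300
per-turn = √(213.628300² + 38.5²) = √(45637.0508 + 1482.25) = √47119.3008 = 217.069806
L = 5.5 × 217.069806 = 1193.883934
V = π·4² × L = 50.265482 × 1193.883934 = 60011.151937

L=1193.884 V=60011.152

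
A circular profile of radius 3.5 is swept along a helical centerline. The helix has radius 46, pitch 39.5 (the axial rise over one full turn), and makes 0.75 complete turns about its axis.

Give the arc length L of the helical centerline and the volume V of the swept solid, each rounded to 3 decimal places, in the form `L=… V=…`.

2πR = 2π·46 = 289.026524
per-turn = √(289.026524² + 39.5²) = √(83536.3317 + 1560.25) = √85096.5817 = 291.713184
L = 0.75 × 291.713184 = 218.784888
V = π·3.5² × L = 38.484510 × 218.784888 = 8419.829208

L=218.785 V=8419.829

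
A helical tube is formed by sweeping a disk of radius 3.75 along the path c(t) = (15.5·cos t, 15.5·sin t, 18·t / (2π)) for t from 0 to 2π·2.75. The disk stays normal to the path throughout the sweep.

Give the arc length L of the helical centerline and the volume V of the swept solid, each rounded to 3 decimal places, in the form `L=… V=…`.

2πR = 2π·15.5 = 97.389372
per-turn = √(97.389372² + 18²) = √(9484.6898 + 324) = √9808.6898 = 99.038830
L = 2.75 × 99.038830 = 272.356782
V = π·3.75² × L = 44.178647 × 272.356782 = 12032.354057

L=272.357 V=12032.354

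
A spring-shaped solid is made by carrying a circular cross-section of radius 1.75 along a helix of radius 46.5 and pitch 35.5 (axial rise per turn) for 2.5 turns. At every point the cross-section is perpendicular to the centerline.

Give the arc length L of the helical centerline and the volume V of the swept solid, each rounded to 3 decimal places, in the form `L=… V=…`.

L=735.792 V=7079.152

2πR = 2π·46.5 = 292.168117
per-turn = √(292.168117² + 35.5²) = √(85362.2085 + 1260.25) = √86622.4585 = 294.316935
L = 2.5 × 294.316935 = 735.792339
V = π·1.75² × L = 9.621128 × 735.792339 = 7079.151903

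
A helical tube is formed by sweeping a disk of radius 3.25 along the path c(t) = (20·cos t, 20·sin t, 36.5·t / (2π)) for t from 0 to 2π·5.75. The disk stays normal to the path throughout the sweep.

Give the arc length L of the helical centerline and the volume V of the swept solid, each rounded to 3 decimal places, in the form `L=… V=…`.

L=752.429 V=24967.910

2πR = 2π·20 = 125.663706
per-turn = √(125.663706² + 36.5²) = √(15791.3670 + 1332.25) = √17123.6170 = 130.857239
L = 5.75 × 130.857239 = 752.429125
V = π·3.25² × L = 33.183072 × 752.429125 = 24967.910140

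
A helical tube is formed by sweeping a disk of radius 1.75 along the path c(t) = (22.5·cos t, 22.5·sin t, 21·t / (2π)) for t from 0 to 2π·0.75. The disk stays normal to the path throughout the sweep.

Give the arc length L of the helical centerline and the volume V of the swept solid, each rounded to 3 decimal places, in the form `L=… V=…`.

2πR = 2π·22.5 = 141.371669
per-turn = √(141.371669² + 21²) = √(19985.9489 + 441) = √20426.9489 = 142.922877
L = 0.75 × 142.922877 = 107.192158
V = π·1.75² × L = 9.621128 × 107.192158 = 1031.309420

L=107.192 V=1031.309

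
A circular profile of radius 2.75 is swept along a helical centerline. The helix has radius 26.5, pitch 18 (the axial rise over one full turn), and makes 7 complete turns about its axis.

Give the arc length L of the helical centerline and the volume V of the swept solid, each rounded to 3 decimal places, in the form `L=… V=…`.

2πR = 2π·26.5 = 166.504411
per-turn = √(166.504411² + 18²) = √(27723.7188 + 324) = √28047.7188 = 167.474532
L = 7 × 167.474532 = 1172.321722
V = π·2.75² × L = 23.758294 × 1172.321722 = 27852.364648

L=1172.322 V=27852.365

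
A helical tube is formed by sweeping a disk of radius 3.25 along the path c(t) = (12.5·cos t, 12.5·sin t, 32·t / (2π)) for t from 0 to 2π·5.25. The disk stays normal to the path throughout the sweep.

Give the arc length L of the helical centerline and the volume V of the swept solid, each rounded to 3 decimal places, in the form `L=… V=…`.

L=445.245 V=14774.606

2πR = 2π·12.5 = 78.539816
per-turn = √(78.539816² + 32²) = √(6168.5028 + 1024) = √7192.5028 = 84.808624
L = 5.25 × 84.808624 = 445.245277
V = π·3.25² × L = 33.183072 × 445.245277 = 14774.606278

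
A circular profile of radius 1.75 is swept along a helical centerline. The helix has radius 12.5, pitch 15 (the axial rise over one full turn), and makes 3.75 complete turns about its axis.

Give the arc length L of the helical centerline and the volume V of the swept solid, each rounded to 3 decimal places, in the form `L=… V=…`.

L=299.848 V=2884.873

2πR = 2π·12.5 = 78.539816
per-turn = √(78.539816² + 15²) = √(6168.5028 + 225) = √6393.5028 = 79.959382
L = 3.75 × 79.959382 = 299.847682
V = π·1.75² × L = 9.621128 × 299.847682 = 2884.872780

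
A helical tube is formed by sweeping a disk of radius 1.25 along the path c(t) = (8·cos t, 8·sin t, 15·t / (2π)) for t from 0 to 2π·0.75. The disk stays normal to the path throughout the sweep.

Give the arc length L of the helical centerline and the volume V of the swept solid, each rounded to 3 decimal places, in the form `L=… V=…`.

2πR = 2π·8 = 50.265482
per-turn = √(50.265482² + 15²) = √(2526.6187 + 225) = √2751.6187 = 52.455874
L = 0.75 × 52.455874 = 39.341906
V = π·1.25² × L = 4.908739 × 39.341906 = 193.119127

L=39.342 V=193.119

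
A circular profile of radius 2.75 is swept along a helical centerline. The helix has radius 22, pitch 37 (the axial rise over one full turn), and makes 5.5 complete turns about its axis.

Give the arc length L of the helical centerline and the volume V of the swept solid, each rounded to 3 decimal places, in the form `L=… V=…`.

2πR = 2π·22 = 138.230077
per-turn = √(138.230077² + 37²) = √(19107.5541 + 1369) = √20476.5541 = 143.096311
L = 5.5 × 143.096311 = 787.029709
V = π·2.75² × L = 23.758294 × 787.029709 = 18698.483551

L=787.030 V=18698.484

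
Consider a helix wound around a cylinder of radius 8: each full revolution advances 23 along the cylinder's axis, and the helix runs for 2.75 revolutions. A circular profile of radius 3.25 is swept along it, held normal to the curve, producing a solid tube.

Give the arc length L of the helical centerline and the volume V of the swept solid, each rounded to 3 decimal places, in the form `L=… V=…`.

2πR = 2π·8 = 50.265482
per-turn = √(50.265482² + 23²) = √(2526.6187 + 529) = √3055.6187 = 55.277651
L = 2.75 × 55.277651 = 152.013541
V = π·3.25² × L = 33.183072 × 152.013541 = 5044.276334

L=152.014 V=5044.276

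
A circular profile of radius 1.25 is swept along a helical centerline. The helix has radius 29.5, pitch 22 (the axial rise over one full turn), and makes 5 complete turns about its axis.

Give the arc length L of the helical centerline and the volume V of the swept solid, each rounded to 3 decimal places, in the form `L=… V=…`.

L=933.275 V=4581.203

2πR = 2π·29.5 = 185.353967
per-turn = √(185.353967² + 22²) = √(34356.0929 + 484) = √34840.0929 = 186.655010
L = 5 × 186.655010 = 933.275052
V = π·1.25² × L = 4.908739 × 933.275052 = 4581.203199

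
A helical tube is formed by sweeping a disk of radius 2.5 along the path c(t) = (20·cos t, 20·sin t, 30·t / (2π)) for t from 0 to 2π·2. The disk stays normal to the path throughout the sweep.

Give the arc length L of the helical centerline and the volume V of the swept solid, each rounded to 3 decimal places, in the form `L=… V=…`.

L=258.390 V=5073.479

2πR = 2π·20 = 125.663706
per-turn = √(125.663706² + 30²) = √(15791.3670 + 900) = √16691.3670 = 129.195074
L = 2 × 129.195074 = 258.390147
V = π·2.5² × L = 19.634954 × 258.390147 = 5073.478676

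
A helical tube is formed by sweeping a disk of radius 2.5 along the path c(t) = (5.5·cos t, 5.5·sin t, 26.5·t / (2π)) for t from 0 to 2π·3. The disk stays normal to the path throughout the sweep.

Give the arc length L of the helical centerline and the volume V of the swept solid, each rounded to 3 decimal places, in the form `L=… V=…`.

L=130.646 V=2565.219

2πR = 2π·5.5 = 34.557519
per-turn = √(34.557519² + 26.5²) = √(1194.2221 + 702.25) = √1896.4721 = 43.548503
L = 3 × 43.548503 = 130.645510
V = π·2.5² × L = 19.634954 × 130.645510 = 2565.218583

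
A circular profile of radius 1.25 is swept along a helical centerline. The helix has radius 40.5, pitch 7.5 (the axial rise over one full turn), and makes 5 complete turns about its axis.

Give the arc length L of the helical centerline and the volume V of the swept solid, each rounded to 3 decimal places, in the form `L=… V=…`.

2πR = 2π·40.5 = 254.469005
per-turn = √(254.469005² + 7.5²) = √(64754.4745 + 56.25) = √64810.7245 = 254.579505
L = 5 × 254.579505 = 1272.897526
V = π·1.25² × L = 4.908739 × 1272.897526 = 6248.321120

L=1272.898 V=6248.321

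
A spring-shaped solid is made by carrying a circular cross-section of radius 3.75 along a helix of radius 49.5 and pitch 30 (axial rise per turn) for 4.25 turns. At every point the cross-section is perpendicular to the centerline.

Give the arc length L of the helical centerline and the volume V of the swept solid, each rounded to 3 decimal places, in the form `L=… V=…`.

L=1327.960 V=58667.477

2πR = 2π·49.5 = 311.017673
per-turn = √(311.017673² + 30²) = √(96731.9927 + 900) = √97631.9927 = 312.461186
L = 4.25 × 312.461186 = 1327.960040
V = π·3.75² × L = 44.178647 × 1327.960040 = 58667.477443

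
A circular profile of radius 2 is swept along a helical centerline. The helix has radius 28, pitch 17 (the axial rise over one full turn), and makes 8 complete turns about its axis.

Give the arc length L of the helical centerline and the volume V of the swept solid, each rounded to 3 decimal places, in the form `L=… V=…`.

L=1413.989 V=17768.711

2πR = 2π·28 = 175.929189
per-turn = √(175.929189² + 17²) = √(30951.0794 + 289) = √31240.0794 = 176.748633
L = 8 × 176.748633 = 1413.989067
V = π·2² × L = 12.566371 × 1413.989067 = 17768.710661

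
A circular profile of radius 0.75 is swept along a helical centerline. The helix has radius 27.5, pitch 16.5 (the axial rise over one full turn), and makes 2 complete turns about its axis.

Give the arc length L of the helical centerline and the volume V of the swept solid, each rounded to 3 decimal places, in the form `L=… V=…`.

L=347.147 V=613.460

2πR = 2π·27.5 = 172.787596
per-turn = √(172.787596² + 16.5²) = √(29855.5533 + 272.25) = √30127.8033 = 173.573625
L = 2 × 173.573625 = 347.147250
V = π·0.75² × L = 1.767146 × 347.147250 = 613.459828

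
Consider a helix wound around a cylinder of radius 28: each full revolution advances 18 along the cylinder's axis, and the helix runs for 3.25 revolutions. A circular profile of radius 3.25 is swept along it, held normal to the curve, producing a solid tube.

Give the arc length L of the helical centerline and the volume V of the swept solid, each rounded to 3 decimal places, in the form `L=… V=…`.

2πR = 2π·28 = 175.929189
per-turn = √(175.929189² + 18²) = √(30951.0794 + 324) = √31275.0794 = 176.847616
L = 3.25 × 176.847616 = 574.754753
V = π·3.25² × L = 33.183072 × 574.754753 = 19072.128586

L=574.755 V=19072.129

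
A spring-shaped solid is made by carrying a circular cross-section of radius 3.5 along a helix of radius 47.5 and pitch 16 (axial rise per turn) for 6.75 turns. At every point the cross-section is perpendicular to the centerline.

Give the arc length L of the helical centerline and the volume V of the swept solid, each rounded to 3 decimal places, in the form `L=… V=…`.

L=2017.439 V=77640.157

2πR = 2π·47.5 = 298.451302
per-turn = √(298.451302² + 16²) = √(89073.1797 + 256) = √89329.1797 = 298.879875
L = 6.75 × 298.879875 = 2017.439157
V = π·3.5² × L = 38.484510 × 2017.439157 = 77640.157413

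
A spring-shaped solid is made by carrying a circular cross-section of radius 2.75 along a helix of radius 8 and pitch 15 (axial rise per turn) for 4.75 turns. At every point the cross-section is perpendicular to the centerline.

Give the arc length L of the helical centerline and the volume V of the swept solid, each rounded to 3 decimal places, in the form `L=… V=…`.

2πR = 2π·8 = 50.265482
per-turn = √(50.265482² + 15²) = √(2526.6187 + 225) = √2751.6187 = 52.455874
L = 4.75 × 52.455874 = 249.165402
V = π·2.75² × L = 23.758294 × 249.165402 = 5919.744984

L=249.165 V=5919.745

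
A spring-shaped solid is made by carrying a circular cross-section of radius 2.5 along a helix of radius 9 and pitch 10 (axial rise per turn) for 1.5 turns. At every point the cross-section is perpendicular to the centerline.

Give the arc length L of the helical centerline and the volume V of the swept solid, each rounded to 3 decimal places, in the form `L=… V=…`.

2πR = 2π·9 = 56.548668
per-turn = √(56.548668² + 10²) = √(3197.7518 + 100) = √3297.7518 = 57.426055
L = 1.5 × 57.426055 = 86.139083
V = π·2.5² × L = 19.634954 × 86.139083 = 1691.336938

L=86.139 V=1691.337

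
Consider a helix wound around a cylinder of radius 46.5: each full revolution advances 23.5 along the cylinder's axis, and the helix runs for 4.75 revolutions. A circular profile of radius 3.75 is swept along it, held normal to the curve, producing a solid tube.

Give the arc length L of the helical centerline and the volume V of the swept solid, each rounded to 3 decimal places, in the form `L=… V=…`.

2πR = 2π·46.5 = 292.168117
per-turn = √(292.168117² + 23.5²) = √(85362.2085 + 552.25) = √85914.4585 = 293.111683
L = 4.75 × 293.111683 = 1392.280492
V = π·3.75² × L = 44.178647 × 1392.280492 = 61509.067962

L=1392.280 V=61509.068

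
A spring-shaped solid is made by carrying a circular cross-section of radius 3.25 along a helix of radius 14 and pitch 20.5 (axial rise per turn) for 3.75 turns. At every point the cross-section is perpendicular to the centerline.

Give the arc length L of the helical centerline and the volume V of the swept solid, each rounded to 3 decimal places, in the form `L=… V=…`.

L=338.707 V=11239.325

2πR = 2π·14 = 87.964594
per-turn = √(87.964594² + 20.5²) = √(7737.7699 + 420.25) = √8158.0199 = 90.321757
L = 3.75 × 90.321757 = 338.706590
V = π·3.25² × L = 33.183072 × 338.706590 = 11239.325301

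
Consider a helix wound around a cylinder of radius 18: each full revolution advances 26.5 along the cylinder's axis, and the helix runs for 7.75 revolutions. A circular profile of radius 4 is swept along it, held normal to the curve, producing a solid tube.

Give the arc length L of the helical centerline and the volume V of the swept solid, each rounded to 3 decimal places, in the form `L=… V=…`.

L=900.244 V=45251.185

2πR = 2π·18 = 113.097336
per-turn = √(113.097336² + 26.5²) = √(12791.0073 + 702.25) = √13493.2573 = 116.160481
L = 7.75 × 116.160481 = 900.243726
V = π·4² × L = 50.265482 × 900.243726 = 45251.185234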